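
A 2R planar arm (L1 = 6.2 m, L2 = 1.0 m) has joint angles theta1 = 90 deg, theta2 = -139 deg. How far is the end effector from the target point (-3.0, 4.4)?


End effector via forward kinematics:
x = L1*cos(t1) + L2*cos(t1+t2) = 0.6561
y = L1*sin(t1) + L2*sin(t1+t2) = 5.4453
Distance to target:
d = sqrt((-3.0 - 0.6561)^2 + (4.4 - 5.4453)^2)
= sqrt(13.3668 + 1.0926)
= 3.8026 m


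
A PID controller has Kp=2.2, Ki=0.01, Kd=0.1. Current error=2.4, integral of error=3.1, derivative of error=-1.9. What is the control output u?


u = Kp*e + Ki*int(e) + Kd*de/dt
= 2.2*2.4 + 0.01*3.1 + 0.1*(-1.9)
= 5.28 + 0.031 + -0.19
= 5.121


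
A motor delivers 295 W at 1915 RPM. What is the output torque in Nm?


omega = 1915 * 2*pi/60 = 200.5383 rad/s
tau = P / omega = 295 / 200.5383
= 1.471 Nm


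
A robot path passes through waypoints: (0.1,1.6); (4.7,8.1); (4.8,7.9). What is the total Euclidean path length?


Segment lengths:
  seg1 = sqrt((4.6)^2 + (6.5)^2) = 7.963
  seg2 = sqrt((0.1)^2 + (-0.2)^2) = 0.2236
Total = 8.1866


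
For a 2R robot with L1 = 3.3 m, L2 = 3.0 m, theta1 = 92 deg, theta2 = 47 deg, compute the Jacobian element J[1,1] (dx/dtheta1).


J[1,1] = -L1*sin(t1) - L2*sin(t1+t2)
= -3.3*sin(92) - 3.0*sin(139)
= -5.2662


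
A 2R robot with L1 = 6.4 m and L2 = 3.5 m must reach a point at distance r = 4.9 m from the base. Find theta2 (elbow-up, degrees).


cos(theta2) = (r^2 - L1^2 - L2^2) / (2*L1*L2)
cos(theta2) = (24.01 - 40.96 - 12.25) / 44.8
cos(theta2) = -0.651786
theta2 = 130.6764 degrees


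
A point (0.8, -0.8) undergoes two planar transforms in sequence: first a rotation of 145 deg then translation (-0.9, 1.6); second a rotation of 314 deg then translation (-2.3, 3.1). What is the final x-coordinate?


After transform 1:
x1 = cos(145)*0.8 - sin(145)*-0.8 + -0.9 = -1.0965
y1 = sin(145)*0.8 + cos(145)*-0.8 + 1.6 = 2.7142
After transform 2:
x2 = cos(314)*-1.0965 - sin(314)*2.7142 + -2.3
= -1.1092


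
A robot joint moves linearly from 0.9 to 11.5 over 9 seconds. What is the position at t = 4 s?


s = t/T = 4/9 = 0.4444
p(t) = p0 + (pf-p0)*s
= 0.9 + (11.5 - 0.9) * 0.4444
= 5.6111


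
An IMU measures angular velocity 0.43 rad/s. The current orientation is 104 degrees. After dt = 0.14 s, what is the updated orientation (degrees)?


delta_theta = w * dt = 0.43 * 0.14 = 0.0602 rad
= 3.4492 deg
theta_new = 104 + 3.4492 = 107.4492 deg


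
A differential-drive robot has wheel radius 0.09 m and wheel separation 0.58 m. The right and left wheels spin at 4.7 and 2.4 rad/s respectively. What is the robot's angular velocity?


vR = r*wR = 0.09*4.7 = 0.423 m/s
vL = r*wL = 0.09*2.4 = 0.216 m/s
v = (vR+vL)/2 = 0.3195 m/s
omega = (vR-vL)/L = 0.3569 rad/s
angular velocity = 0.3569 rad/s


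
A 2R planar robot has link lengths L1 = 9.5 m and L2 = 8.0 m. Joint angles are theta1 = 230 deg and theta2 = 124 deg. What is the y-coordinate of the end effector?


Convert angles to radians: theta1 = 4.0143, theta2 = 2.1642
y = L1*sin(theta1) + L2*sin(theta1+theta2)
y = -7.2774 + -0.8362
y = -8.1136


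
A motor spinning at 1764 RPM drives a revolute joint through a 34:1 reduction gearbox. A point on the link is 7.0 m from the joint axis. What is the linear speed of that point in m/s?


omega_motor = 1764 * 2*pi/60 = 184.7256 rad/s
omega_joint = omega_motor / 34 = 5.4331 rad/s
v = omega_joint * r = 5.4331 * 7.0
= 38.0318 m/s


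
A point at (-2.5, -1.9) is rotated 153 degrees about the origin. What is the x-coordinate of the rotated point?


x' = x*cos(theta) - y*sin(theta)
cos(153 deg) = -0.891, sin(153 deg) = 0.454
x' = -2.5 * -0.891 - -1.9 * 0.454
= 2.2275 - -0.8626
= 3.0901


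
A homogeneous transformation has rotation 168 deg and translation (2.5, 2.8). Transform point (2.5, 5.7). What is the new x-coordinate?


x' = cos(theta)*px - sin(theta)*py + tx
= -0.9781*2.5 - 0.2079*5.7 + 2.5
= -1.1305


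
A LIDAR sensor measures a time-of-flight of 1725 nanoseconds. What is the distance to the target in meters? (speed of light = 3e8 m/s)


tof = 1725 ns = 1.725e-06 s
dist = c * tof / 2
= 3e8 * 1.725e-06 / 2
= 258.75 m


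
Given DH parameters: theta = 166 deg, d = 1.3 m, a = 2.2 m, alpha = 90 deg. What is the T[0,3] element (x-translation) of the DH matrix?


T[0,3] = a * cos(theta)
= 2.2 * cos(166 deg)
= 2.2 * -0.9703
= -2.1347


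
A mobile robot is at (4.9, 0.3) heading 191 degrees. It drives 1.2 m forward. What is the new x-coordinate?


x_new = x0 + d*cos(theta)
= 4.9 + 1.2*cos(191)
= 4.9 + -1.178
= 3.722


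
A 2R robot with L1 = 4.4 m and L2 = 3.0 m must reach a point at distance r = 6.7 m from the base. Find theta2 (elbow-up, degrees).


cos(theta2) = (r^2 - L1^2 - L2^2) / (2*L1*L2)
cos(theta2) = (44.89 - 19.36 - 9.0) / 26.4
cos(theta2) = 0.626136
theta2 = 51.2344 degrees


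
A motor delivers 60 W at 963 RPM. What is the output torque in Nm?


omega = 963 * 2*pi/60 = 100.8451 rad/s
tau = P / omega = 60 / 100.8451
= 0.595 Nm


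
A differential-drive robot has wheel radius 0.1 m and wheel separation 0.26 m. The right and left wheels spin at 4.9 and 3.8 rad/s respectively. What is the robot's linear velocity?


vR = r*wR = 0.1*4.9 = 0.49 m/s
vL = r*wL = 0.1*3.8 = 0.38 m/s
v = (vR+vL)/2 = 0.435 m/s
omega = (vR-vL)/L = 0.4231 rad/s
linear velocity = 0.435 m/s


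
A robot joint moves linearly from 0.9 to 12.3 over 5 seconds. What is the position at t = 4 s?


s = t/T = 4/5 = 0.8
p(t) = p0 + (pf-p0)*s
= 0.9 + (12.3 - 0.9) * 0.8
= 10.02


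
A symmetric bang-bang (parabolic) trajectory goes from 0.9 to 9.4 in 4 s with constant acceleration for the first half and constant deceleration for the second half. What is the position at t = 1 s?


Symmetric rest-to-rest: each phase covers (pf-p0)/2 in time T/2. 0.5*a*(T/2)^2 = (pf-p0)/2 => a = 4*(pf-p0)/T^2
a = 4*(9.4-0.9)/4^2 = 2.125
t = 1 is in the acceleration phase (t <= T/2).
p = p0 + 0.5*a*t^2 = 0.9 + 0.5*2.125*1^2
= 1.9625


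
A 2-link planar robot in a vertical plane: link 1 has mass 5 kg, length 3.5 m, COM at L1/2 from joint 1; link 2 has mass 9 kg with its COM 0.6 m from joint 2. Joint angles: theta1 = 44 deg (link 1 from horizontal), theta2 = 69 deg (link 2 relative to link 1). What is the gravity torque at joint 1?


Horizontal distance from joint 1 to link-1 COM:
  x_c1 = (L1/2)*cos(t1) = 1.75 * 0.7193 = 1.2588 m
Horizontal distance from joint 1 to link-2 COM:
  x_c2 = L1*cos(t1) + Lc2*cos(t1+t2)
       = 3.5*0.7193 + 0.6*-0.3907 = 2.2833 m
tau1 = m1*g*x_c1 + m2*g*x_c2
     = 5*9.81*1.2588 + 9*9.81*2.2833
     = 61.7463 + 201.5882
     = 263.3345 Nm


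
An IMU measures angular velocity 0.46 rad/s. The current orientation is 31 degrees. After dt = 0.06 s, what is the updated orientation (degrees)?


delta_theta = w * dt = 0.46 * 0.06 = 0.0276 rad
= 1.5814 deg
theta_new = 31 + 1.5814 = 32.5814 deg


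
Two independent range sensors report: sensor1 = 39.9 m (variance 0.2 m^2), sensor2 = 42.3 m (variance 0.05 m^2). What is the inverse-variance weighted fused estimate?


w1 = (1/var1) / (1/var1 + 1/var2)
   = 5.0 / (5.0 + 20.0) = 0.2
w2 = 1 - w1 = 0.8
fused = w1*s1 + w2*s2 = 7.98 + 33.84
= 41.82 m


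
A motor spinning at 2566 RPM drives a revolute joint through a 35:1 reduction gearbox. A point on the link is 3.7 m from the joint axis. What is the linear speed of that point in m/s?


omega_motor = 2566 * 2*pi/60 = 268.7109 rad/s
omega_joint = omega_motor / 35 = 7.6775 rad/s
v = omega_joint * r = 7.6775 * 3.7
= 28.4066 m/s


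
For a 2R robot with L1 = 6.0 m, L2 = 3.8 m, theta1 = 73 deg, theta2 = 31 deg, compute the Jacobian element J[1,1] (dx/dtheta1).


J[1,1] = -L1*sin(t1) - L2*sin(t1+t2)
= -6.0*sin(73) - 3.8*sin(104)
= -9.425


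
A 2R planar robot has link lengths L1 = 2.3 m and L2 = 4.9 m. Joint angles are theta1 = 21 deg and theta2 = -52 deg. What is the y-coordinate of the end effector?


Convert angles to radians: theta1 = 0.3665, theta2 = -0.9076
y = L1*sin(theta1) + L2*sin(theta1+theta2)
y = 0.8242 + -2.5237
y = -1.6994


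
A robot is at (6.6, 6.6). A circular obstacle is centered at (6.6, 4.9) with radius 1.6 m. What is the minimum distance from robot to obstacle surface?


center_dist = sqrt((6.6-6.6)^2 + (6.6-4.9)^2)
= sqrt(0.0 + 2.89)
= 1.7
min_dist = center_dist - radius = 1.7 - 1.6 = 0.1 m


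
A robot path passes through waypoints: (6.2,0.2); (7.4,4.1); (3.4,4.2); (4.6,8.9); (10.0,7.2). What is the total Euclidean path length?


Segment lengths:
  seg1 = sqrt((1.2)^2 + (3.9)^2) = 4.0804
  seg2 = sqrt((-4.0)^2 + (0.1)^2) = 4.0012
  seg3 = sqrt((1.2)^2 + (4.7)^2) = 4.8508
  seg4 = sqrt((5.4)^2 + (-1.7)^2) = 5.6613
Total = 18.5937


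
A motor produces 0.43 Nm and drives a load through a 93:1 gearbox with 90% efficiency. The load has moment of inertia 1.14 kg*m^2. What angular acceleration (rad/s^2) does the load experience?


tau_out = tau_motor * N * eta
= 0.43 * 93 * 0.9 = 35.991 Nm
alpha = tau_out / I = 35.991 / 1.14
= 31.5711 rad/s^2


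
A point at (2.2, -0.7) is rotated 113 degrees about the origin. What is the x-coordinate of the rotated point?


x' = x*cos(theta) - y*sin(theta)
cos(113 deg) = -0.3907, sin(113 deg) = 0.9205
x' = 2.2 * -0.3907 - -0.7 * 0.9205
= -0.8596 - -0.6444
= -0.2153


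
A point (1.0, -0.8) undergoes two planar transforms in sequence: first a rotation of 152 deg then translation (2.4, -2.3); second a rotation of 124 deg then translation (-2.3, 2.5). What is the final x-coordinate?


After transform 1:
x1 = cos(152)*1.0 - sin(152)*-0.8 + 2.4 = 1.8926
y1 = sin(152)*1.0 + cos(152)*-0.8 + -2.3 = -1.1242
After transform 2:
x2 = cos(124)*1.8926 - sin(124)*-1.1242 + -2.3
= -2.4264


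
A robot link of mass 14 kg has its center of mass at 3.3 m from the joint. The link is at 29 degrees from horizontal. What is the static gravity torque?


tau = m*g*L*cos(angle)
= 14 * 9.81 * 3.3 * cos(29 deg)
= 14 * 9.81 * 3.3 * 0.8746
= 396.3969 Nm


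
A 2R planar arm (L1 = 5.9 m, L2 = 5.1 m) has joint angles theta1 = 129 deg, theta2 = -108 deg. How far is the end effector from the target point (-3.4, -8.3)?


End effector via forward kinematics:
x = L1*cos(t1) + L2*cos(t1+t2) = 1.0483
y = L1*sin(t1) + L2*sin(t1+t2) = 6.4128
Distance to target:
d = sqrt((-3.4 - 1.0483)^2 + (-8.3 - 6.4128)^2)
= sqrt(19.7871 + 216.4676)
= 15.3706 m


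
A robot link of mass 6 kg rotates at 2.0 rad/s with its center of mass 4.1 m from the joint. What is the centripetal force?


F = m * omega^2 * r
= 6 * 2.0^2 * 4.1
= 6 * 4.0 * 4.1
= 98.4 N


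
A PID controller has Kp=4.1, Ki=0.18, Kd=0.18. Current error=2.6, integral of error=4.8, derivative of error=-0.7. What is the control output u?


u = Kp*e + Ki*int(e) + Kd*de/dt
= 4.1*2.6 + 0.18*4.8 + 0.18*(-0.7)
= 10.66 + 0.864 + -0.126
= 11.398


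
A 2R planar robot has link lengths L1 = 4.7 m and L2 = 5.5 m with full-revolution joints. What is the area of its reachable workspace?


r_max = L1 + L2 = 10.2 m
r_min = |L1 - L2| = 0.8 m
Area = pi*(r_max^2 - r_min^2)
= pi*(104.04 - 0.64)
= pi * 103.4
= 324.8407 m^2


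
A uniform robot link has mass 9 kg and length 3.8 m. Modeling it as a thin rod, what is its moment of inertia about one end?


I = (1/3) * m * L^2
= (1/3) * 9 * 3.8^2
= 0.333333 * 9 * 14.44
= 43.32 kg*m^2


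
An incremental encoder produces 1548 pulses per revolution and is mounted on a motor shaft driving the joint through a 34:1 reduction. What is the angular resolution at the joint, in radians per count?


counts per rev = 1548
effective counts at joint = 1548 * 34 = 52632
resolution = 2*pi / 52632
= 1.1938e-04 rad/count


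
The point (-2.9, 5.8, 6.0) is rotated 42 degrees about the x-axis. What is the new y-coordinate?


Rotation about x-axis: y' = y*cos(theta) - z*sin(theta)
= 5.8 * 0.7431 - 6.0 * 0.6691
= 0.2955


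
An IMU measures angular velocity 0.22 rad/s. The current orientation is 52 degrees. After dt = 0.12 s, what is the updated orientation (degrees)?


delta_theta = w * dt = 0.22 * 0.12 = 0.0264 rad
= 1.5126 deg
theta_new = 52 + 1.5126 = 53.5126 deg


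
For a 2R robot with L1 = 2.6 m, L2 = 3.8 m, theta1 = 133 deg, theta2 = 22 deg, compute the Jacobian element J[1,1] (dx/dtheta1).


J[1,1] = -L1*sin(t1) - L2*sin(t1+t2)
= -2.6*sin(133) - 3.8*sin(155)
= -3.5075


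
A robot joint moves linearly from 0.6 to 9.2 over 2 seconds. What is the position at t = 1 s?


s = t/T = 1/2 = 0.5
p(t) = p0 + (pf-p0)*s
= 0.6 + (9.2 - 0.6) * 0.5
= 4.9


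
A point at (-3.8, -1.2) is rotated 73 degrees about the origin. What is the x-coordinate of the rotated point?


x' = x*cos(theta) - y*sin(theta)
cos(73 deg) = 0.2924, sin(73 deg) = 0.9563
x' = -3.8 * 0.2924 - -1.2 * 0.9563
= -1.111 - -1.1476
= 0.0366


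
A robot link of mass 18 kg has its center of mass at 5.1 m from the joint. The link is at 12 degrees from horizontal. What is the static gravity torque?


tau = m*g*L*cos(angle)
= 18 * 9.81 * 5.1 * cos(12 deg)
= 18 * 9.81 * 5.1 * 0.9781
= 880.8786 Nm


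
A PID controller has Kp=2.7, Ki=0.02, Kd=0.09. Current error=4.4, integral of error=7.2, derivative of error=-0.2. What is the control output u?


u = Kp*e + Ki*int(e) + Kd*de/dt
= 2.7*4.4 + 0.02*7.2 + 0.09*(-0.2)
= 11.88 + 0.144 + -0.018
= 12.006


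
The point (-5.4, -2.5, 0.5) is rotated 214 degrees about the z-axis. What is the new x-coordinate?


Rotation about z-axis: x' = x*cos(theta) - y*sin(theta)
= -5.4 * -0.829 - -2.5 * -0.5592
= 3.0788


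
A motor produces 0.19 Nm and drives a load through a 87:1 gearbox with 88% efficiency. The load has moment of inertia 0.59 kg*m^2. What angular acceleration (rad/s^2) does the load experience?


tau_out = tau_motor * N * eta
= 0.19 * 87 * 0.88 = 14.5464 Nm
alpha = tau_out / I = 14.5464 / 0.59
= 24.6549 rad/s^2


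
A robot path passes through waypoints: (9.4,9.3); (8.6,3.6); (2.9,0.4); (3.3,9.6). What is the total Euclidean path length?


Segment lengths:
  seg1 = sqrt((-0.8)^2 + (-5.7)^2) = 5.7559
  seg2 = sqrt((-5.7)^2 + (-3.2)^2) = 6.5368
  seg3 = sqrt((0.4)^2 + (9.2)^2) = 9.2087
Total = 21.5014


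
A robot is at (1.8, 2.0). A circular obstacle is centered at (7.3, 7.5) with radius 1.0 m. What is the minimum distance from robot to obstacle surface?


center_dist = sqrt((1.8-7.3)^2 + (2.0-7.5)^2)
= sqrt(30.25 + 30.25)
= 7.7782
min_dist = center_dist - radius = 7.7782 - 1.0 = 6.7782 m


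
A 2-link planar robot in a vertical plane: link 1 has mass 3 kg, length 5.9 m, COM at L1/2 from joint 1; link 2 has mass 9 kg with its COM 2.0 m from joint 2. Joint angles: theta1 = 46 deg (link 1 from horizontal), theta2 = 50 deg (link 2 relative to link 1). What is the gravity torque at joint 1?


Horizontal distance from joint 1 to link-1 COM:
  x_c1 = (L1/2)*cos(t1) = 2.95 * 0.6947 = 2.0492 m
Horizontal distance from joint 1 to link-2 COM:
  x_c2 = L1*cos(t1) + Lc2*cos(t1+t2)
       = 5.9*0.6947 + 2.0*-0.1045 = 3.8894 m
tau1 = m1*g*x_c1 + m2*g*x_c2
     = 3*9.81*2.0492 + 9*9.81*3.8894
     = 60.3092 + 343.3976
     = 403.7067 Nm


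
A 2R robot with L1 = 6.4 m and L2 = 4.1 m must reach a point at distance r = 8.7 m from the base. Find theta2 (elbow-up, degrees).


cos(theta2) = (r^2 - L1^2 - L2^2) / (2*L1*L2)
cos(theta2) = (75.69 - 40.96 - 16.81) / 52.48
cos(theta2) = 0.341463
theta2 = 70.0339 degrees


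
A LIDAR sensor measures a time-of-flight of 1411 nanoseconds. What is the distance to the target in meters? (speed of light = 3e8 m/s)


tof = 1411 ns = 1.411e-06 s
dist = c * tof / 2
= 3e8 * 1.411e-06 / 2
= 211.65 m


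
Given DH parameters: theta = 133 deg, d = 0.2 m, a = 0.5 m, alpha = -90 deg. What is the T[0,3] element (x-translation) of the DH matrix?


T[0,3] = a * cos(theta)
= 0.5 * cos(133 deg)
= 0.5 * -0.682
= -0.341


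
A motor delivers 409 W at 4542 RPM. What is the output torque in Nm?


omega = 4542 * 2*pi/60 = 475.6371 rad/s
tau = P / omega = 409 / 475.6371
= 0.8599 Nm


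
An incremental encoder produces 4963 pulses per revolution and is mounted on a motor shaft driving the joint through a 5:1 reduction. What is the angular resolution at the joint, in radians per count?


counts per rev = 4963
effective counts at joint = 4963 * 5 = 24815
resolution = 2*pi / 24815
= 2.5320e-04 rad/count


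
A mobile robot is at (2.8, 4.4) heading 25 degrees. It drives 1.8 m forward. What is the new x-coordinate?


x_new = x0 + d*cos(theta)
= 2.8 + 1.8*cos(25)
= 2.8 + 1.6314
= 4.4314


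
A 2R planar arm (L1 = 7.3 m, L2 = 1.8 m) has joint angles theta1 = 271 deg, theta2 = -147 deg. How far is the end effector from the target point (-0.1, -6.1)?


End effector via forward kinematics:
x = L1*cos(t1) + L2*cos(t1+t2) = -0.8791
y = L1*sin(t1) + L2*sin(t1+t2) = -5.8066
Distance to target:
d = sqrt((-0.1 - -0.8791)^2 + (-6.1 - -5.8066)^2)
= sqrt(0.6071 + 0.0861)
= 0.8325 m


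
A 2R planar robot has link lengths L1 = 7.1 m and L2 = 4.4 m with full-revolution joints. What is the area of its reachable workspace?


r_max = L1 + L2 = 11.5 m
r_min = |L1 - L2| = 2.7 m
Area = pi*(r_max^2 - r_min^2)
= pi*(132.25 - 7.29)
= pi * 124.96
= 392.5734 m^2


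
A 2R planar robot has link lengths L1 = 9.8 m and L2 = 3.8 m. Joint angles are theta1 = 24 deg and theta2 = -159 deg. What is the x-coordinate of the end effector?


Convert angles to radians: theta1 = 0.4189, theta2 = -2.7751
x = L1*cos(theta1) + L2*cos(theta1+theta2)
x = 8.9527 + -2.687
x = 6.2657


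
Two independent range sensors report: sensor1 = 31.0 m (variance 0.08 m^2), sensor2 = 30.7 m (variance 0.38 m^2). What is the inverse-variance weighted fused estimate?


w1 = (1/var1) / (1/var1 + 1/var2)
   = 12.5 / (12.5 + 2.6316) = 0.8261
w2 = 1 - w1 = 0.1739
fused = w1*s1 + w2*s2 = 25.6087 + 5.3391
= 30.9478 m


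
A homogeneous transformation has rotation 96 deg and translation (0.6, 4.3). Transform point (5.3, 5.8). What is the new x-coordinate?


x' = cos(theta)*px - sin(theta)*py + tx
= -0.1045*5.3 - 0.9945*5.8 + 0.6
= -5.7222


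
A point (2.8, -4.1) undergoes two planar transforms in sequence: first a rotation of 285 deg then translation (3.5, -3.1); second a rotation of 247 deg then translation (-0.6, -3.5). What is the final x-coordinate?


After transform 1:
x1 = cos(285)*2.8 - sin(285)*-4.1 + 3.5 = 0.2644
y1 = sin(285)*2.8 + cos(285)*-4.1 + -3.1 = -6.8658
After transform 2:
x2 = cos(247)*0.2644 - sin(247)*-6.8658 + -0.6
= -7.0233


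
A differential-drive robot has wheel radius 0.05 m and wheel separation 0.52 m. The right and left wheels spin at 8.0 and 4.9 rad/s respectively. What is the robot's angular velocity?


vR = r*wR = 0.05*8.0 = 0.4 m/s
vL = r*wL = 0.05*4.9 = 0.245 m/s
v = (vR+vL)/2 = 0.3225 m/s
omega = (vR-vL)/L = 0.2981 rad/s
angular velocity = 0.2981 rad/s


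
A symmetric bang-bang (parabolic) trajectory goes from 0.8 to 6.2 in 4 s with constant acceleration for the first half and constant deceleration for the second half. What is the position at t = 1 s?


Symmetric rest-to-rest: each phase covers (pf-p0)/2 in time T/2. 0.5*a*(T/2)^2 = (pf-p0)/2 => a = 4*(pf-p0)/T^2
a = 4*(6.2-0.8)/4^2 = 1.35
t = 1 is in the acceleration phase (t <= T/2).
p = p0 + 0.5*a*t^2 = 0.8 + 0.5*1.35*1^2
= 1.475


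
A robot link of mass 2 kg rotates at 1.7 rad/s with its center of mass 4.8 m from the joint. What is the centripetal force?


F = m * omega^2 * r
= 2 * 1.7^2 * 4.8
= 2 * 2.89 * 4.8
= 27.744 N


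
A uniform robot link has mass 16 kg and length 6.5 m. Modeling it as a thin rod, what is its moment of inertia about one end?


I = (1/3) * m * L^2
= (1/3) * 16 * 6.5^2
= 0.333333 * 16 * 42.25
= 225.3333 kg*m^2


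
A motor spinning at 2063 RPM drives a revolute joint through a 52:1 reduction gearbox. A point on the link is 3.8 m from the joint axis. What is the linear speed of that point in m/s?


omega_motor = 2063 * 2*pi/60 = 216.0369 rad/s
omega_joint = omega_motor / 52 = 4.1546 rad/s
v = omega_joint * r = 4.1546 * 3.8
= 15.7873 m/s


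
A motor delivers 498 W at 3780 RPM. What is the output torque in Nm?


omega = 3780 * 2*pi/60 = 395.8407 rad/s
tau = P / omega = 498 / 395.8407
= 1.2581 Nm


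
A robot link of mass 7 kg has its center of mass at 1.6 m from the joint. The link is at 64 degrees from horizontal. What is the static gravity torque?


tau = m*g*L*cos(angle)
= 7 * 9.81 * 1.6 * cos(64 deg)
= 7 * 9.81 * 1.6 * 0.4384
= 48.1647 Nm


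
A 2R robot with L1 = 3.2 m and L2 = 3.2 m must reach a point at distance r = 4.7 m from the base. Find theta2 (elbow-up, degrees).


cos(theta2) = (r^2 - L1^2 - L2^2) / (2*L1*L2)
cos(theta2) = (22.09 - 10.24 - 10.24) / 20.48
cos(theta2) = 0.078613
theta2 = 85.4911 degrees


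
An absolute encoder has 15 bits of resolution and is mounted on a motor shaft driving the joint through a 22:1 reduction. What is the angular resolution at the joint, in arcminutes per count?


counts = 2^15 = 32768
effective counts at joint = 32768 * 22 = 720896
resolution = 360*60 / 720896
= 0.03 arcmin/count


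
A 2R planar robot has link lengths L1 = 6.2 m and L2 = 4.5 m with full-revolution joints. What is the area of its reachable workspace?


r_max = L1 + L2 = 10.7 m
r_min = |L1 - L2| = 1.7 m
Area = pi*(r_max^2 - r_min^2)
= pi*(114.49 - 2.89)
= pi * 111.6
= 350.6017 m^2


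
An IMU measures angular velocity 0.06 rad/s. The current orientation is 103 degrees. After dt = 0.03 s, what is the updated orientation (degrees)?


delta_theta = w * dt = 0.06 * 0.03 = 0.0018 rad
= 0.1031 deg
theta_new = 103 + 0.1031 = 103.1031 deg


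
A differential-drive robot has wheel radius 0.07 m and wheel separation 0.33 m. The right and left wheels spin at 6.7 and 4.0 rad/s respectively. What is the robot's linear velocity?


vR = r*wR = 0.07*6.7 = 0.469 m/s
vL = r*wL = 0.07*4.0 = 0.28 m/s
v = (vR+vL)/2 = 0.3745 m/s
omega = (vR-vL)/L = 0.5727 rad/s
linear velocity = 0.3745 m/s


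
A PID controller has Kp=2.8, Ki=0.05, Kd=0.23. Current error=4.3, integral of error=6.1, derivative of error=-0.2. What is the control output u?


u = Kp*e + Ki*int(e) + Kd*de/dt
= 2.8*4.3 + 0.05*6.1 + 0.23*(-0.2)
= 12.04 + 0.305 + -0.046
= 12.299


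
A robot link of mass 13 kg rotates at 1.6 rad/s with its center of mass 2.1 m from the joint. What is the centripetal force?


F = m * omega^2 * r
= 13 * 1.6^2 * 2.1
= 13 * 2.56 * 2.1
= 69.888 N


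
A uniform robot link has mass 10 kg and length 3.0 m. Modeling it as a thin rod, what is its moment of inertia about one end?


I = (1/3) * m * L^2
= (1/3) * 10 * 3.0^2
= 0.333333 * 10 * 9.0
= 30.0 kg*m^2


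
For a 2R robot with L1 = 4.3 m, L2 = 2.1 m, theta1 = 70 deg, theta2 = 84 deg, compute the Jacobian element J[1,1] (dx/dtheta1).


J[1,1] = -L1*sin(t1) - L2*sin(t1+t2)
= -4.3*sin(70) - 2.1*sin(154)
= -4.9613


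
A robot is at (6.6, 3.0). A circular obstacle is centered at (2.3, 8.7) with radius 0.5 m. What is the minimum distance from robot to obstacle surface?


center_dist = sqrt((6.6-2.3)^2 + (3.0-8.7)^2)
= sqrt(18.49 + 32.49)
= 7.14
min_dist = center_dist - radius = 7.14 - 0.5 = 6.64 m


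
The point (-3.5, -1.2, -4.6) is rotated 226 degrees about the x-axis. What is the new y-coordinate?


Rotation about x-axis: y' = y*cos(theta) - z*sin(theta)
= -1.2 * -0.6947 - -4.6 * -0.7193
= -2.4754


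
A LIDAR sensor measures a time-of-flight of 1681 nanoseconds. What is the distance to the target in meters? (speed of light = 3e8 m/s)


tof = 1681 ns = 1.681e-06 s
dist = c * tof / 2
= 3e8 * 1.681e-06 / 2
= 252.15 m


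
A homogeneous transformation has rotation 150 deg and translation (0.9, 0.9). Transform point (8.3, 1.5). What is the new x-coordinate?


x' = cos(theta)*px - sin(theta)*py + tx
= -0.866*8.3 - 0.5*1.5 + 0.9
= -7.038


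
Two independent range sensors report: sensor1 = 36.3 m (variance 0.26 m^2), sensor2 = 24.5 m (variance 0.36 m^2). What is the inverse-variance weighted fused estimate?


w1 = (1/var1) / (1/var1 + 1/var2)
   = 3.8462 / (3.8462 + 2.7778) = 0.5806
w2 = 1 - w1 = 0.4194
fused = w1*s1 + w2*s2 = 21.0774 + 10.2742
= 31.3516 m


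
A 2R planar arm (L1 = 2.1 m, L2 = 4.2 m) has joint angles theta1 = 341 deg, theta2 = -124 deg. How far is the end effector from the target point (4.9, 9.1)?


End effector via forward kinematics:
x = L1*cos(t1) + L2*cos(t1+t2) = -1.3687
y = L1*sin(t1) + L2*sin(t1+t2) = -3.2113
Distance to target:
d = sqrt((4.9 - -1.3687)^2 + (9.1 - -3.2113)^2)
= sqrt(39.2964 + 151.5685)
= 13.8154 m


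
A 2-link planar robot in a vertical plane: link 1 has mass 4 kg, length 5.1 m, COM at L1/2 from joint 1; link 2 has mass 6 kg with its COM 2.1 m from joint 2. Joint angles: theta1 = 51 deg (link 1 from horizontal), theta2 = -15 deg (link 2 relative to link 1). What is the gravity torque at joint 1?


Horizontal distance from joint 1 to link-1 COM:
  x_c1 = (L1/2)*cos(t1) = 2.55 * 0.6293 = 1.6048 m
Horizontal distance from joint 1 to link-2 COM:
  x_c2 = L1*cos(t1) + Lc2*cos(t1+t2)
       = 5.1*0.6293 + 2.1*0.809 = 4.9085 m
tau1 = m1*g*x_c1 + m2*g*x_c2
     = 4*9.81*1.6048 + 6*9.81*4.9085
     = 62.9711 + 288.9125
     = 351.8836 Nm


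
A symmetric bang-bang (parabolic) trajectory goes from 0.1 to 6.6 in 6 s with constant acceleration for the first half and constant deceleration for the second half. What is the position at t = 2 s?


Symmetric rest-to-rest: each phase covers (pf-p0)/2 in time T/2. 0.5*a*(T/2)^2 = (pf-p0)/2 => a = 4*(pf-p0)/T^2
a = 4*(6.6-0.1)/6^2 = 0.7222
t = 2 is in the acceleration phase (t <= T/2).
p = p0 + 0.5*a*t^2 = 0.1 + 0.5*0.7222*2^2
= 1.5444


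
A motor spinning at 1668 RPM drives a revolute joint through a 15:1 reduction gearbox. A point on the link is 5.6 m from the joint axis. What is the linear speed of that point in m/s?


omega_motor = 1668 * 2*pi/60 = 174.6726 rad/s
omega_joint = omega_motor / 15 = 11.6448 rad/s
v = omega_joint * r = 11.6448 * 5.6
= 65.2111 m/s


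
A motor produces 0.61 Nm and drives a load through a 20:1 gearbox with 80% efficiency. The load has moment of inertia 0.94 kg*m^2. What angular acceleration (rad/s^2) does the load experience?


tau_out = tau_motor * N * eta
= 0.61 * 20 * 0.8 = 9.76 Nm
alpha = tau_out / I = 9.76 / 0.94
= 10.383 rad/s^2


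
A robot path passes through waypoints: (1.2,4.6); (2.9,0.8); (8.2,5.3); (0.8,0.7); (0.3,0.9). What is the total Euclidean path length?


Segment lengths:
  seg1 = sqrt((1.7)^2 + (-3.8)^2) = 4.1629
  seg2 = sqrt((5.3)^2 + (4.5)^2) = 6.9527
  seg3 = sqrt((-7.4)^2 + (-4.6)^2) = 8.7132
  seg4 = sqrt((-0.5)^2 + (0.2)^2) = 0.5385
Total = 20.3674


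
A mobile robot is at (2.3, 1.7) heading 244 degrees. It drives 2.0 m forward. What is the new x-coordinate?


x_new = x0 + d*cos(theta)
= 2.3 + 2.0*cos(244)
= 2.3 + -0.8767
= 1.4233


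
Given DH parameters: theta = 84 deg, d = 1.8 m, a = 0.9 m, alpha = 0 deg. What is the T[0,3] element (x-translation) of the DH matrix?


T[0,3] = a * cos(theta)
= 0.9 * cos(84 deg)
= 0.9 * 0.1045
= 0.0941


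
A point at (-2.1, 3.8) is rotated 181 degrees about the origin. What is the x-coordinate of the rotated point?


x' = x*cos(theta) - y*sin(theta)
cos(181 deg) = -0.9998, sin(181 deg) = -0.0175
x' = -2.1 * -0.9998 - 3.8 * -0.0175
= 2.0997 - -0.0663
= 2.166


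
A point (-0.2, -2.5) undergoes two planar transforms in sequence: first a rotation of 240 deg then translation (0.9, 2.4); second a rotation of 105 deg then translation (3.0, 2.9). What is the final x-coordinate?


After transform 1:
x1 = cos(240)*-0.2 - sin(240)*-2.5 + 0.9 = -1.1651
y1 = sin(240)*-0.2 + cos(240)*-2.5 + 2.4 = 3.8232
After transform 2:
x2 = cos(105)*-1.1651 - sin(105)*3.8232 + 3.0
= -0.3914


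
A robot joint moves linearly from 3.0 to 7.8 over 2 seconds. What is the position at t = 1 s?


s = t/T = 1/2 = 0.5
p(t) = p0 + (pf-p0)*s
= 3.0 + (7.8 - 3.0) * 0.5
= 5.4


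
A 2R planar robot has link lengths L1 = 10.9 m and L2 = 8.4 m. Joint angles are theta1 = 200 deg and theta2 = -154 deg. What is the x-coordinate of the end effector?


Convert angles to radians: theta1 = 3.4907, theta2 = -2.6878
x = L1*cos(theta1) + L2*cos(theta1+theta2)
x = -10.2426 + 5.8351
x = -4.4075


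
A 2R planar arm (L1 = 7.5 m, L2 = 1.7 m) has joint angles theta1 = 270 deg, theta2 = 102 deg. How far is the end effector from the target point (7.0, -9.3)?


End effector via forward kinematics:
x = L1*cos(t1) + L2*cos(t1+t2) = 1.6629
y = L1*sin(t1) + L2*sin(t1+t2) = -7.1466
Distance to target:
d = sqrt((7.0 - 1.6629)^2 + (-9.3 - -7.1466)^2)
= sqrt(28.4852 + 4.6373)
= 5.7552 m


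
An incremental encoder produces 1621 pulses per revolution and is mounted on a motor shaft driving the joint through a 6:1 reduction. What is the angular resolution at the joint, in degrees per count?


counts per rev = 1621
effective counts at joint = 1621 * 6 = 9726
resolution = 360 / 9726
= 0.037 deg/count


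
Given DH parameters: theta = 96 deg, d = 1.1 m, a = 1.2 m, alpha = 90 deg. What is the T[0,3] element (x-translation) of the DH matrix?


T[0,3] = a * cos(theta)
= 1.2 * cos(96 deg)
= 1.2 * -0.1045
= -0.1254


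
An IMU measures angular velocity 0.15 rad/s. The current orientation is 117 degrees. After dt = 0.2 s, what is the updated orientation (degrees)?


delta_theta = w * dt = 0.15 * 0.2 = 0.03 rad
= 1.7189 deg
theta_new = 117 + 1.7189 = 118.7189 deg


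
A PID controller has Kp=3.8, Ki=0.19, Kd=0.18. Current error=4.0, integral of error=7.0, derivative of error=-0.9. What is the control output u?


u = Kp*e + Ki*int(e) + Kd*de/dt
= 3.8*4.0 + 0.19*7.0 + 0.18*(-0.9)
= 15.2 + 1.33 + -0.162
= 16.368


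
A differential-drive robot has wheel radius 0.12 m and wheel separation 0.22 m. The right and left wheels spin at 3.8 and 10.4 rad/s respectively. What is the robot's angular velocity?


vR = r*wR = 0.12*3.8 = 0.456 m/s
vL = r*wL = 0.12*10.4 = 1.248 m/s
v = (vR+vL)/2 = 0.852 m/s
omega = (vR-vL)/L = -3.6 rad/s
angular velocity = -3.6 rad/s


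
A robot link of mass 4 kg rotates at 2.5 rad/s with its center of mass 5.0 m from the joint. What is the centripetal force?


F = m * omega^2 * r
= 4 * 2.5^2 * 5.0
= 4 * 6.25 * 5.0
= 125.0 N


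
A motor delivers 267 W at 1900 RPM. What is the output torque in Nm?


omega = 1900 * 2*pi/60 = 198.9675 rad/s
tau = P / omega = 267 / 198.9675
= 1.3419 Nm


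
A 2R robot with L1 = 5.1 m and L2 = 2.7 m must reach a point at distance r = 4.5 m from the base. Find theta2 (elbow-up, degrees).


cos(theta2) = (r^2 - L1^2 - L2^2) / (2*L1*L2)
cos(theta2) = (20.25 - 26.01 - 7.29) / 27.54
cos(theta2) = -0.473856
theta2 = 118.2849 degrees


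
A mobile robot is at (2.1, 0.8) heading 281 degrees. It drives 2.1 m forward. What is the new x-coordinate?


x_new = x0 + d*cos(theta)
= 2.1 + 2.1*cos(281)
= 2.1 + 0.4007
= 2.5007


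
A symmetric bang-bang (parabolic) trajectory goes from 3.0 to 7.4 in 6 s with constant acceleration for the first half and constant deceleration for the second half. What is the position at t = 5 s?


Symmetric rest-to-rest: each phase covers (pf-p0)/2 in time T/2. 0.5*a*(T/2)^2 = (pf-p0)/2 => a = 4*(pf-p0)/T^2
a = 4*(7.4-3.0)/6^2 = 0.4889
t = 5 is in the deceleration phase (t > T/2).
p = pf - 0.5*a*(T-t)^2 = 7.4 - 0.5*0.4889*1^2
= 7.1556


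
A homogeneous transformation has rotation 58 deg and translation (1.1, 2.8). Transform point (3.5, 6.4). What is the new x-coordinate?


x' = cos(theta)*px - sin(theta)*py + tx
= 0.5299*3.5 - 0.848*6.4 + 1.1
= -2.4728


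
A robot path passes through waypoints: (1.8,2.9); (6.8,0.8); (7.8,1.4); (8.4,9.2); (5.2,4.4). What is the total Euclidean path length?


Segment lengths:
  seg1 = sqrt((5.0)^2 + (-2.1)^2) = 5.4231
  seg2 = sqrt((1.0)^2 + (0.6)^2) = 1.1662
  seg3 = sqrt((0.6)^2 + (7.8)^2) = 7.823
  seg4 = sqrt((-3.2)^2 + (-4.8)^2) = 5.7689
Total = 20.1812


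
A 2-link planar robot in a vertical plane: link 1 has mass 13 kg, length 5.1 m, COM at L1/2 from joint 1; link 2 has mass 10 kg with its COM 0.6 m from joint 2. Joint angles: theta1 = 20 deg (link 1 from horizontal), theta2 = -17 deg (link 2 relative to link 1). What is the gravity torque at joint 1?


Horizontal distance from joint 1 to link-1 COM:
  x_c1 = (L1/2)*cos(t1) = 2.55 * 0.9397 = 2.3962 m
Horizontal distance from joint 1 to link-2 COM:
  x_c2 = L1*cos(t1) + Lc2*cos(t1+t2)
       = 5.1*0.9397 + 0.6*0.9986 = 5.3916 m
tau1 = m1*g*x_c1 + m2*g*x_c2
     = 13*9.81*2.3962 + 10*9.81*5.3916
     = 305.5894 + 528.9169
     = 834.5064 Nm


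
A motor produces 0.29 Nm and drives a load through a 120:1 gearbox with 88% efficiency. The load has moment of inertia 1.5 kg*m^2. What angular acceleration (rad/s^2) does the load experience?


tau_out = tau_motor * N * eta
= 0.29 * 120 * 0.88 = 30.624 Nm
alpha = tau_out / I = 30.624 / 1.5
= 20.416 rad/s^2


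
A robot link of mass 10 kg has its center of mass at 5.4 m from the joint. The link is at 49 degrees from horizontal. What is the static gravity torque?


tau = m*g*L*cos(angle)
= 10 * 9.81 * 5.4 * cos(49 deg)
= 10 * 9.81 * 5.4 * 0.6561
= 347.5407 Nm


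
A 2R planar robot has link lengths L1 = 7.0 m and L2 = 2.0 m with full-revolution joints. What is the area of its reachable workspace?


r_max = L1 + L2 = 9.0 m
r_min = |L1 - L2| = 5.0 m
Area = pi*(r_max^2 - r_min^2)
= pi*(81.0 - 25.0)
= pi * 56.0
= 175.9292 m^2


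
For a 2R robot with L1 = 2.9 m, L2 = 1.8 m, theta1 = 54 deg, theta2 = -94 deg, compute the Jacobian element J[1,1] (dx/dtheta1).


J[1,1] = -L1*sin(t1) - L2*sin(t1+t2)
= -2.9*sin(54) - 1.8*sin(-40)
= -1.1891


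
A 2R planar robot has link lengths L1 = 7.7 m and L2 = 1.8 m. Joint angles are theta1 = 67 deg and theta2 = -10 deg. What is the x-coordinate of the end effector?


Convert angles to radians: theta1 = 1.1694, theta2 = -0.1745
x = L1*cos(theta1) + L2*cos(theta1+theta2)
x = 3.0086 + 0.9804
x = 3.989


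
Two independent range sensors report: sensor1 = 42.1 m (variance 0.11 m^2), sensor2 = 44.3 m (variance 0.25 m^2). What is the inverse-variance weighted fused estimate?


w1 = (1/var1) / (1/var1 + 1/var2)
   = 9.0909 / (9.0909 + 4.0) = 0.6944
w2 = 1 - w1 = 0.3056
fused = w1*s1 + w2*s2 = 29.2361 + 13.5361
= 42.7722 m


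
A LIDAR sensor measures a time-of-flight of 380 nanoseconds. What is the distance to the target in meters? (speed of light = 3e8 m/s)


tof = 380 ns = 3.8e-07 s
dist = c * tof / 2
= 3e8 * 3.8e-07 / 2
= 57.0 m


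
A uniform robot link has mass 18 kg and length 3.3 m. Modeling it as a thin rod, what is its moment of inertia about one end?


I = (1/3) * m * L^2
= (1/3) * 18 * 3.3^2
= 0.333333 * 18 * 10.89
= 65.34 kg*m^2


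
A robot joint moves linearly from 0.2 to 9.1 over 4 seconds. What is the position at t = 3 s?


s = t/T = 3/4 = 0.75
p(t) = p0 + (pf-p0)*s
= 0.2 + (9.1 - 0.2) * 0.75
= 6.875


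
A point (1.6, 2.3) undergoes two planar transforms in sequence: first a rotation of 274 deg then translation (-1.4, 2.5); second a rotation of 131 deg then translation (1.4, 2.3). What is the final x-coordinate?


After transform 1:
x1 = cos(274)*1.6 - sin(274)*2.3 + -1.4 = 1.006
y1 = sin(274)*1.6 + cos(274)*2.3 + 2.5 = 1.0643
After transform 2:
x2 = cos(131)*1.006 - sin(131)*1.0643 + 1.4
= -0.0633


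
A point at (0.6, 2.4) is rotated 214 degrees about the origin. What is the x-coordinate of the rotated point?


x' = x*cos(theta) - y*sin(theta)
cos(214 deg) = -0.829, sin(214 deg) = -0.5592
x' = 0.6 * -0.829 - 2.4 * -0.5592
= -0.4974 - -1.3421
= 0.8446


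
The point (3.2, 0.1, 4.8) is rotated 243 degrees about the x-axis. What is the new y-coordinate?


Rotation about x-axis: y' = y*cos(theta) - z*sin(theta)
= 0.1 * -0.454 - 4.8 * -0.891
= 4.2314


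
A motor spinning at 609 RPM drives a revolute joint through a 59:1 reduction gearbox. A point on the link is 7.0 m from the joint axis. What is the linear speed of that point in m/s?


omega_motor = 609 * 2*pi/60 = 63.7743 rad/s
omega_joint = omega_motor / 59 = 1.0809 rad/s
v = omega_joint * r = 1.0809 * 7.0
= 7.5664 m/s


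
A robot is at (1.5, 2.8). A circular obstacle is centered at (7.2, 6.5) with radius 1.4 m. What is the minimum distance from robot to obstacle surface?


center_dist = sqrt((1.5-7.2)^2 + (2.8-6.5)^2)
= sqrt(32.49 + 13.69)
= 6.7956
min_dist = center_dist - radius = 6.7956 - 1.4 = 5.3956 m


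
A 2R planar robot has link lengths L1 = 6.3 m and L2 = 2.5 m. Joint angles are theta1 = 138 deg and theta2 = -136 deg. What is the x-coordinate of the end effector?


Convert angles to radians: theta1 = 2.4086, theta2 = -2.3736
x = L1*cos(theta1) + L2*cos(theta1+theta2)
x = -4.6818 + 2.4985
x = -2.1833


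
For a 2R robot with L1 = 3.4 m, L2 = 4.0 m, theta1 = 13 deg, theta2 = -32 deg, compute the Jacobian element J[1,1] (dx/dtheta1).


J[1,1] = -L1*sin(t1) - L2*sin(t1+t2)
= -3.4*sin(13) - 4.0*sin(-19)
= 0.5374


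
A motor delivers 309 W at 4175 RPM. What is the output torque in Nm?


omega = 4175 * 2*pi/60 = 437.205 rad/s
tau = P / omega = 309 / 437.205
= 0.7068 Nm


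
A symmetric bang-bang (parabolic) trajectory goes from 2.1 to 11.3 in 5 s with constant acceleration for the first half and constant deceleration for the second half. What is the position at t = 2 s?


Symmetric rest-to-rest: each phase covers (pf-p0)/2 in time T/2. 0.5*a*(T/2)^2 = (pf-p0)/2 => a = 4*(pf-p0)/T^2
a = 4*(11.3-2.1)/5^2 = 1.472
t = 2 is in the acceleration phase (t <= T/2).
p = p0 + 0.5*a*t^2 = 2.1 + 0.5*1.472*2^2
= 5.044


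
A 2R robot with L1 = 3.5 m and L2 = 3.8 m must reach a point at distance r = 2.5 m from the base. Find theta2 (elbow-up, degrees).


cos(theta2) = (r^2 - L1^2 - L2^2) / (2*L1*L2)
cos(theta2) = (6.25 - 12.25 - 14.44) / 26.6
cos(theta2) = -0.768421
theta2 = 140.2123 degrees


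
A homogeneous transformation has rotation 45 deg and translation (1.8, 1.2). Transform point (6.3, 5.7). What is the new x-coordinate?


x' = cos(theta)*px - sin(theta)*py + tx
= 0.7071*6.3 - 0.7071*5.7 + 1.8
= 2.2243


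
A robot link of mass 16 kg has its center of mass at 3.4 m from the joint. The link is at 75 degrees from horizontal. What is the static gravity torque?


tau = m*g*L*cos(angle)
= 16 * 9.81 * 3.4 * cos(75 deg)
= 16 * 9.81 * 3.4 * 0.2588
= 138.1224 Nm


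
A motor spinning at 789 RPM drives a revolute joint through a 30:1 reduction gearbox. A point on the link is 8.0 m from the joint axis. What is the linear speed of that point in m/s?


omega_motor = 789 * 2*pi/60 = 82.6239 rad/s
omega_joint = omega_motor / 30 = 2.7541 rad/s
v = omega_joint * r = 2.7541 * 8.0
= 22.033 m/s


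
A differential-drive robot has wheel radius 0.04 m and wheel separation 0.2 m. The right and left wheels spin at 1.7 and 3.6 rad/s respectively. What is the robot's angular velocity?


vR = r*wR = 0.04*1.7 = 0.068 m/s
vL = r*wL = 0.04*3.6 = 0.144 m/s
v = (vR+vL)/2 = 0.106 m/s
omega = (vR-vL)/L = -0.38 rad/s
angular velocity = -0.38 rad/s


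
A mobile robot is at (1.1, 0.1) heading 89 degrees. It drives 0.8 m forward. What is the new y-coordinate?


y_new = y0 + d*sin(theta)
= 0.1 + 0.8*sin(89)
= 0.1 + 0.7999
= 0.8999


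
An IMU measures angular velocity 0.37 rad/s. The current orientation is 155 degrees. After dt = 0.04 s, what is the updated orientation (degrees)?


delta_theta = w * dt = 0.37 * 0.04 = 0.0148 rad
= 0.848 deg
theta_new = 155 + 0.848 = 155.848 deg


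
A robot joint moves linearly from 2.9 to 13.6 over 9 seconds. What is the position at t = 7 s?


s = t/T = 7/9 = 0.7778
p(t) = p0 + (pf-p0)*s
= 2.9 + (13.6 - 2.9) * 0.7778
= 11.2222


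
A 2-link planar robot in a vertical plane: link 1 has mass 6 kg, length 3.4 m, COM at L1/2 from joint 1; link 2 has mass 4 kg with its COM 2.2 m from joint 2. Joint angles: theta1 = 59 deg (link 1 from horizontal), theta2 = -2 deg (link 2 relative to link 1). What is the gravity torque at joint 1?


Horizontal distance from joint 1 to link-1 COM:
  x_c1 = (L1/2)*cos(t1) = 1.7 * 0.515 = 0.8756 m
Horizontal distance from joint 1 to link-2 COM:
  x_c2 = L1*cos(t1) + Lc2*cos(t1+t2)
       = 3.4*0.515 + 2.2*0.5446 = 2.9493 m
tau1 = m1*g*x_c1 + m2*g*x_c2
     = 6*9.81*0.8756 + 4*9.81*2.9493
     = 51.5357 + 115.7319
     = 167.2677 Nm
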